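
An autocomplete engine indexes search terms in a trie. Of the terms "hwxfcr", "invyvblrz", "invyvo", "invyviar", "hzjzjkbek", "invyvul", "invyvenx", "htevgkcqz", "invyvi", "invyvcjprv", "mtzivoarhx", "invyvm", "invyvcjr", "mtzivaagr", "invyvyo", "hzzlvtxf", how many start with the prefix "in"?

10

Filter for entries beginning with "in":
Matches: "invyvblrz", "invyvcjprv", "invyvcjr", "invyvenx", "invyvi", "invyviar", "invyvm", "invyvo", "invyvul", "invyvyo"
Count: 10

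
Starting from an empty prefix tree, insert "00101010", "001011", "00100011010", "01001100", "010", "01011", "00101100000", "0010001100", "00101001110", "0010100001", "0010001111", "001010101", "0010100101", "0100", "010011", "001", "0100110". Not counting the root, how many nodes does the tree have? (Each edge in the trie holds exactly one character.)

Trace insertions, counting only characters that open a new branch:
  "00101010" → 8 new (0, 0, 1, 0, 1, 0, 1, 0)
  "001011" → prefix "00101" already present; 1 new (1)
  "00100011010" → prefix "0010" already present; 7 new (0, 0, 1, 1, 0, 1, 0)
  "01001100" → prefix "0" already present; 7 new (1, 0, 0, 1, 1, 0, 0)
  "010" → prefix "010" already present; 0 new (none)
  "01011" → prefix "010" already present; 2 new (1, 1)
  "00101100000" → prefix "001011" already present; 5 new (0, 0, 0, 0, 0)
  "0010001100" → prefix "001000110" already present; 1 new (0)
  "00101001110" → prefix "001010" already present; 5 new (0, 1, 1, 1, 0)
  "0010100001" → prefix "0010100" already present; 3 new (0, 0, 1)
  "0010001111" → prefix "00100011" already present; 2 new (1, 1)
  "001010101" → prefix "00101010" already present; 1 new (1)
  "0010100101" → prefix "00101001" already present; 2 new (0, 1)
  "0100" → prefix "0100" already present; 0 new (none)
  "010011" → prefix "010011" already present; 0 new (none)
  "001" → prefix "001" already present; 0 new (none)
  "0100110" → prefix "0100110" already present; 0 new (none)
Total nodes = 8 + 1 + 7 + 7 + 0 + 2 + 5 + 1 + 5 + 3 + 2 + 1 + 2 + 0 + 0 + 0 + 0 = 44

44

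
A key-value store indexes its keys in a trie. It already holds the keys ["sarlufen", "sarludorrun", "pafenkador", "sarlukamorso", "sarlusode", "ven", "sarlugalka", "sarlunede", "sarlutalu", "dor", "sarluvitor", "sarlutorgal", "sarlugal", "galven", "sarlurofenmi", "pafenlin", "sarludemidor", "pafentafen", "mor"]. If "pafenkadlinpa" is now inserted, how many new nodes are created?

5

The longest prefix of "pafenkadlinpa" already in the trie is "pafenkad" (length 8).
Each of the 5 remaining characters creates one node.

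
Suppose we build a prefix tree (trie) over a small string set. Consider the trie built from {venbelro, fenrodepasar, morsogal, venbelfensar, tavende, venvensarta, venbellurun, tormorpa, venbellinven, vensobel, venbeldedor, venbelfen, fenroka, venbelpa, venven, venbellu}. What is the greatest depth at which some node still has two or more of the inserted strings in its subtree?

The deepest shared node is where two words last agree before diverging.
e.g. "venbelfen" and "venbelfensar" share the prefix "venbelfen" of length 9; no pair shares a longer one.
Longest shared-prefix length: 9

9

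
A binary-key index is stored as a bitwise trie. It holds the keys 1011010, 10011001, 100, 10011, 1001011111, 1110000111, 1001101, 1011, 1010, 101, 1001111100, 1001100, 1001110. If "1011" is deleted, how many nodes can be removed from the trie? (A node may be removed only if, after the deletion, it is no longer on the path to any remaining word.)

0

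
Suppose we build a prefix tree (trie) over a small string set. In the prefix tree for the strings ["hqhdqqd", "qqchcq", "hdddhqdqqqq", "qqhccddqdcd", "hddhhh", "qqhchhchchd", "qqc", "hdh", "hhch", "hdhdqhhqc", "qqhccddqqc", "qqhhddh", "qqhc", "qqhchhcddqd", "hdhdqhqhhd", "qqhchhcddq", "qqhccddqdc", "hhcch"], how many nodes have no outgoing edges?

13

Leaves are exactly the stored words that no other stored word extends.
Those words: "hdddhqdqqqq", "hddhhh", "hdhdqhhqc", "hdhdqhqhhd", "hhcch", "hhch", "hqhdqqd", "qqchcq", "qqhccddqdcd", "qqhccddqqc", "qqhchhcddqd", "qqhchhchchd", "qqhhddh"
Leaf count: 13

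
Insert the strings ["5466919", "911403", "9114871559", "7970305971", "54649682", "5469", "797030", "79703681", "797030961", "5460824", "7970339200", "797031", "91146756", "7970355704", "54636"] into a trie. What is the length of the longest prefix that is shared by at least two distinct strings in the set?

Equivalently: take the maximum, over all pairs, of their longest common prefix length.
"797030" and "7970305971" agree on "797030" (6 characters) before diverging; nothing deeper is shared.
Longest shared-prefix length: 6

6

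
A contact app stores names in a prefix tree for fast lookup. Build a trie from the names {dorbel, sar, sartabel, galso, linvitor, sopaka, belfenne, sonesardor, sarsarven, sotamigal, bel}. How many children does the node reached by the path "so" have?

3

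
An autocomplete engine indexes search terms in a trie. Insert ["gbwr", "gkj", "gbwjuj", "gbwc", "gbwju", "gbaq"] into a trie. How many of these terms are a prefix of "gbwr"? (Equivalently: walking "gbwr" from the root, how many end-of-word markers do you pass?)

1

Traverse "gbwr" character by character; count nodes along the way that are marked as word ends.
Prefixes of the query that are stored words: "gbwr"
Count: 1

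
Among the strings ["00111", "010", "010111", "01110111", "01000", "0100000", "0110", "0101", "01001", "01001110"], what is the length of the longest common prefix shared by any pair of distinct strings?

The deepest shared node is where two words last agree before diverging.
e.g. "01000" and "0100000" share the prefix "01000" of length 5; no pair shares a longer one.
Longest shared-prefix length: 5

5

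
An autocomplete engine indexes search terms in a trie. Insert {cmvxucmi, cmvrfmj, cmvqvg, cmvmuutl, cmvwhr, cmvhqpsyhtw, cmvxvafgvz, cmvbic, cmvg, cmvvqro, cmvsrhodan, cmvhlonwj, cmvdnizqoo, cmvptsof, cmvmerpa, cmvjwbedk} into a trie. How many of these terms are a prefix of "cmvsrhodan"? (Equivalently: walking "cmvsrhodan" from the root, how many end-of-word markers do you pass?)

1

Walk "cmvsrhodan" from the root; an end-of-word marker is hit whenever a stored word is a prefix of "cmvsrhodan".
Prefixes of the query that are stored words: "cmvsrhodan"
Count: 1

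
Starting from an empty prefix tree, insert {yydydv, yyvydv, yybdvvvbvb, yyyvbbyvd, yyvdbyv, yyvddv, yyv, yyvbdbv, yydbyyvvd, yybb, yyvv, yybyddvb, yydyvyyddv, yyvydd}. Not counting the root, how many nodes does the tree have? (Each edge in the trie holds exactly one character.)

55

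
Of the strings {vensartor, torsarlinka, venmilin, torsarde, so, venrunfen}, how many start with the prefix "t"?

Filter for entries beginning with "t":
Words under "t": torsarde, torsarlinka
Count: 2

2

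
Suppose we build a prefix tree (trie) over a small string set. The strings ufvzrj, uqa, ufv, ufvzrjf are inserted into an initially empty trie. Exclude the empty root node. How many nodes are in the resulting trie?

9

Trie structure (* marks end of a word):
(root)
└─ u
   ├─ f
   │  └─ v *
   │     └─ z
   │        └─ r
   │           └─ j *
   │              └─ f *
   └─ q
      └─ a *
Counting every labelled node above: 9.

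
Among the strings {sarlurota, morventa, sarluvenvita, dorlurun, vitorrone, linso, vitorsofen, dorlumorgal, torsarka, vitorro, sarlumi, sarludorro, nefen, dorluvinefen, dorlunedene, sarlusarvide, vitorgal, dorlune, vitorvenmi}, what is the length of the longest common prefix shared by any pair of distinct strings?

Look for the deepest trie node that still has at least two words in its subtree.
"dorlune" and "dorlunedene" agree on "dorlune" (7 characters) before diverging; nothing deeper is shared.
Longest shared-prefix length: 7

7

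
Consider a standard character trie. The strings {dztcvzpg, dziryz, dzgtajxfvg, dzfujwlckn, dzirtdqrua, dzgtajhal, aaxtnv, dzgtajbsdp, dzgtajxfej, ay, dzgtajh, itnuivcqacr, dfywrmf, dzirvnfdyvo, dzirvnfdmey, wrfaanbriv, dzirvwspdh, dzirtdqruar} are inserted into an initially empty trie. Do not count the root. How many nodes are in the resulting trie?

Trace insertions, counting only characters that open a new branch:
  "dztcvzpg" → 8 new (d, z, t, c, v, z, p, g)
  "dziryz" → prefix "dz" already present; 4 new (i, r, y, z)
  "dzgtajxfvg" → prefix "dz" already present; 8 new (g, t, a, j, x, f, v, g)
  "dzfujwlckn" → prefix "dz" already present; 8 new (f, u, j, w, l, c, k, n)
  "dzirtdqrua" → prefix "dzir" already present; 6 new (t, d, q, r, u, a)
  "dzgtajhal" → prefix "dzgtaj" already present; 3 new (h, a, l)
  "aaxtnv" → 6 new (a, a, x, t, n, v)
  "dzgtajbsdp" → prefix "dzgtaj" already present; 4 new (b, s, d, p)
  "dzgtajxfej" → prefix "dzgtajxf" already present; 2 new (e, j)
  "ay" → prefix "a" already present; 1 new (y)
  "dzgtajh" → prefix "dzgtajh" already present; 0 new (none)
  "itnuivcqacr" → 11 new (i, t, n, u, i, v, c, q, a, c, r)
  "dfywrmf" → prefix "d" already present; 6 new (f, y, w, r, m, f)
  "dzirvnfdyvo" → prefix "dzir" already present; 7 new (v, n, f, d, y, v, o)
  "dzirvnfdmey" → prefix "dzirvnfd" already present; 3 new (m, e, y)
  "wrfaanbriv" → 10 new (w, r, f, a, a, n, b, r, i, v)
  "dzirvwspdh" → prefix "dzirv" already present; 5 new (w, s, p, d, h)
  "dzirtdqruar" → prefix "dzirtdqrua" already present; 1 new (r)
Total nodes = 8 + 4 + 8 + 8 + 6 + 3 + 6 + 4 + 2 + 1 + 0 + 11 + 6 + 7 + 3 + 10 + 5 + 1 = 93

93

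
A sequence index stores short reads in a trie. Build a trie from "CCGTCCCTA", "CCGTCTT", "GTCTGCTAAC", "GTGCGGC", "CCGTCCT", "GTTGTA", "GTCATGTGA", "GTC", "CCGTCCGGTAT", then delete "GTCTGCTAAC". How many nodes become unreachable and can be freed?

After clearing the end-marker at "GTCTGCTAAC", prune upward until reaching a node still needed by another word.
The suffix "TGCTAAC" (7 nodes) is used only by "GTCTGCTAAC"; the node for "GTC" still has the child "A", so pruning stops there.
Nodes removed: 7

7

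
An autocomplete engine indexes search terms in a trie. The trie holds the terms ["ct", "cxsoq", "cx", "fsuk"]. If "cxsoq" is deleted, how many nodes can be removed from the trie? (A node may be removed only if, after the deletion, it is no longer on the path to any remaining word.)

After clearing the end-marker at "cxsoq", prune upward until reaching a node still needed by another word.
The suffix "soq" (3 nodes) is used only by "cxsoq"; "cx" is itself a stored word, so pruning stops there.
Nodes removed: 3

3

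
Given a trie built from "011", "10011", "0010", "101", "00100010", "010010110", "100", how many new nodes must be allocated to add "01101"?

The longest prefix of "01101" already in the trie is "011" (length 3).
Each of the 2 remaining characters creates one node.

2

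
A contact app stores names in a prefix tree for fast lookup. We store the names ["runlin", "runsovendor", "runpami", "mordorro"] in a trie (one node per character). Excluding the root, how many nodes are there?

26

For each word, the new-node count is its length minus the longest prefix already in the trie:
  "runlin" → 6 new (r, u, n, l, i, n)
  "runsovendor" → prefix "run" already present; 8 new (s, o, v, e, n, d, o, r)
  "runpami" → prefix "run" already present; 4 new (p, a, m, i)
  "mordorro" → 8 new (m, o, r, d, o, r, r, o)
Total nodes = 6 + 8 + 4 + 8 = 26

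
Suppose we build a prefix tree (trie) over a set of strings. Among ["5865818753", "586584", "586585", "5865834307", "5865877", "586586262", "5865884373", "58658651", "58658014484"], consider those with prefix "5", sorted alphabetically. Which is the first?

Filter for "5…" and sort: "58658014484", "5865818753", "5865834307", "586584", "586585", "586586262", "58658651", "5865877", "5865884373"
The 1st is 58658014484.

58658014484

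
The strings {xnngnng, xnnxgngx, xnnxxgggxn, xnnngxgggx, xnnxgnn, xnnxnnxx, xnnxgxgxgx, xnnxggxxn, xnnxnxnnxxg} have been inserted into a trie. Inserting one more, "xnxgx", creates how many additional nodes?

3

Walking "xnxgx" from the root, the first 2 characters ("xn") follow existing edges; "x" is the first miss.
New nodes needed: |"xnxgx"| − 2 = 5 − 2 = 3.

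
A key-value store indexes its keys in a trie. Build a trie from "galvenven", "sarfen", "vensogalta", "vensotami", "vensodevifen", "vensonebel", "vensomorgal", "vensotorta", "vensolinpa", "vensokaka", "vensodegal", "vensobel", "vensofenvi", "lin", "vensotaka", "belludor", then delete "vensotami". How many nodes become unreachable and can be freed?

2

Walk "vensotami" from the leaf back toward the root, removing each node that no remaining word uses.
The suffix "mi" (2 nodes) is used only by "vensotami"; the node for "vensota" still has the child "k", so pruning stops there.
Nodes removed: 2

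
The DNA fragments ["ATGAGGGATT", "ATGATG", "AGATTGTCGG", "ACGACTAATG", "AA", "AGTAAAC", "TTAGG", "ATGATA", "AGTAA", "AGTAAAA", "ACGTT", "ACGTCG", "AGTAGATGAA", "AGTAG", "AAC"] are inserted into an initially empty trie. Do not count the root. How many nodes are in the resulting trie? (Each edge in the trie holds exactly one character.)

Insert word by word; a character creates a node only if that edge doesn't already exist:
  "ATGAGGGATT" → 10 new (A, T, G, A, G, G, G, A, T, T)
  "ATGATG" → prefix "ATGA" already present; 2 new (T, G)
  "AGATTGTCGG" → prefix "A" already present; 9 new (G, A, T, T, G, T, C, G, G)
  "ACGACTAATG" → prefix "A" already present; 9 new (C, G, A, C, T, A, A, T, G)
  "AA" → prefix "A" already present; 1 new (A)
  "AGTAAAC" → prefix "AG" already present; 5 new (T, A, A, A, C)
  "TTAGG" → 5 new (T, T, A, G, G)
  "ATGATA" → prefix "ATGAT" already present; 1 new (A)
  "AGTAA" → prefix "AGTAA" already present; 0 new (none)
  "AGTAAAA" → prefix "AGTAAA" already present; 1 new (A)
  "ACGTT" → prefix "ACG" already present; 2 new (T, T)
  "ACGTCG" → prefix "ACGT" already present; 2 new (C, G)
  "AGTAGATGAA" → prefix "AGTA" already present; 6 new (G, A, T, G, A, A)
  "AGTAG" → prefix "AGTAG" already present; 0 new (none)
  "AAC" → prefix "AA" already present; 1 new (C)
Total nodes = 10 + 2 + 9 + 9 + 1 + 5 + 5 + 1 + 0 + 1 + 2 + 2 + 6 + 0 + 1 = 54

54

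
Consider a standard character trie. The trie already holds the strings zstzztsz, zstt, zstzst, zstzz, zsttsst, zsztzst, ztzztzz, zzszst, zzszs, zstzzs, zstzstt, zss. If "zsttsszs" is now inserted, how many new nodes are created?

2

"zsttss" is already a path in the trie; the remaining "zs" must be added.
New nodes needed: |"zsttsszs"| − 6 = 8 − 6 = 2.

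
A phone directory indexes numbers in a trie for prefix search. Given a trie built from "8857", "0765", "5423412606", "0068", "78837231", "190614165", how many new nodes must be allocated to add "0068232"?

The longest prefix of "0068232" already in the trie is "0068" (length 4).
Each of the 3 remaining characters creates one node.

3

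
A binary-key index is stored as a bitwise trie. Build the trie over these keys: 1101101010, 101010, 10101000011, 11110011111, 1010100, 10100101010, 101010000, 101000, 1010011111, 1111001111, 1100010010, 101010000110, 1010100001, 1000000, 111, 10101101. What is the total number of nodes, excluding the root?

57

For each word, the new-node count is its length minus the longest prefix already in the trie:
  "1101101010" → 10 new (1, 1, 0, 1, 1, 0, 1, 0, 1, 0)
  "101010" → prefix "1" already present; 5 new (0, 1, 0, 1, 0)
  "10101000011" → prefix "101010" already present; 5 new (0, 0, 0, 1, 1)
  "11110011111" → prefix "11" already present; 9 new (1, 1, 0, 0, 1, 1, 1, 1, 1)
  "1010100" → prefix "1010100" already present; 0 new (none)
  "10100101010" → prefix "1010" already present; 7 new (0, 1, 0, 1, 0, 1, 0)
  "101010000" → prefix "101010000" already present; 0 new (none)
  "101000" → prefix "10100" already present; 1 new (0)
  "1010011111" → prefix "101001" already present; 4 new (1, 1, 1, 1)
  "1111001111" → prefix "1111001111" already present; 0 new (none)
  "1100010010" → prefix "110" already present; 7 new (0, 0, 1, 0, 0, 1, 0)
  "101010000110" → prefix "10101000011" already present; 1 new (0)
  "1010100001" → prefix "1010100001" already present; 0 new (none)
  "1000000" → prefix "10" already present; 5 new (0, 0, 0, 0, 0)
  "111" → prefix "111" already present; 0 new (none)
  "10101101" → prefix "10101" already present; 3 new (1, 0, 1)
Total nodes = 10 + 5 + 5 + 9 + 0 + 7 + 0 + 1 + 4 + 0 + 7 + 1 + 0 + 5 + 0 + 3 = 57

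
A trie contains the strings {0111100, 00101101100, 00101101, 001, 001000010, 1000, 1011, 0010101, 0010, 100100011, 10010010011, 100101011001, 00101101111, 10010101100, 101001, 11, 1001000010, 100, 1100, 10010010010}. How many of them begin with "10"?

10

Traverse to the node for "10", then collect every word in that subtree.
Words under "10": 100, 1000, 1001000010, 100100011, 10010010010, 10010010011, 10010101100, 100101011001, 101001, 1011
Count: 10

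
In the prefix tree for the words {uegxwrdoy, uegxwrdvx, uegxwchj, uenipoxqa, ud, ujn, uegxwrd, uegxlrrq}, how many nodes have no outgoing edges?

Leaves are exactly the stored words that no other stored word extends.
Those words: "ud", "uegxlrrq", "uegxwchj", "uegxwrdoy", "uegxwrdvx", "uenipoxqa", "ujn"
Leaf count: 7

7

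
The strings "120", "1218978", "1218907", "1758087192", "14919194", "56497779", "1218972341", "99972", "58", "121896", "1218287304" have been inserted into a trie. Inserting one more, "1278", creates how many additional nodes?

"12" is already a path in the trie; the remaining "78" must be added.
New nodes needed: |"1278"| − 2 = 4 − 2 = 2.

2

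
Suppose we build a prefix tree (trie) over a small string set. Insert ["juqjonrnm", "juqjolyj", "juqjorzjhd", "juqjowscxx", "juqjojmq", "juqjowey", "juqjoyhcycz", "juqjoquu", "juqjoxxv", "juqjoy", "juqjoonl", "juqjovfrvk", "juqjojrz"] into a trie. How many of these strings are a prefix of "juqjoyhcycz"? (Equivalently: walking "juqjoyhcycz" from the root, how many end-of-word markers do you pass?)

2

Traverse "juqjoyhcycz" character by character; count nodes along the way that are marked as word ends.
Prefixes of the query that are stored words: "juqjoy", "juqjoyhcycz"
Count: 2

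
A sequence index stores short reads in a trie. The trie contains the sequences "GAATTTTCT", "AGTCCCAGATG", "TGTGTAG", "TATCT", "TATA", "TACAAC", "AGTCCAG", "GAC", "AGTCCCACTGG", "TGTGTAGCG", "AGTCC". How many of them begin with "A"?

Walk to "A"; the words in its subtree are exactly those with that prefix.
Matches: "AGTCC", "AGTCCAG", "AGTCCCACTGG", "AGTCCCAGATG"
Count: 4

4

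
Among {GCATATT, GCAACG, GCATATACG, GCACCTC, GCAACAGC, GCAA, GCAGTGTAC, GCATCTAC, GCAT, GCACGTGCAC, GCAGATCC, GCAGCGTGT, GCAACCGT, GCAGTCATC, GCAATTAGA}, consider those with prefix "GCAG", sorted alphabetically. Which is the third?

Filter for "GCAG…" and sort: "GCAGATCC", "GCAGCGTGT", "GCAGTCATC", "GCAGTGTAC"
Position 3: GCAGTCATC

GCAGTCATC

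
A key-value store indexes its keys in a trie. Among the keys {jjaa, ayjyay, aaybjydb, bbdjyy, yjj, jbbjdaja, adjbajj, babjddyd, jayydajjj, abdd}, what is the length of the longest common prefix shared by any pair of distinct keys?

1

The deepest shared node is where two words last agree before diverging.
"aaybjydb" and "abdd" agree on "a" (1 characters) before diverging; nothing deeper is shared.
Longest shared-prefix length: 1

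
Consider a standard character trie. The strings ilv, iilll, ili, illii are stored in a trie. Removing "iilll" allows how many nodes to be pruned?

4

After clearing the end-marker at "iilll", prune upward until reaching a node still needed by another word.
The suffix "illl" (4 nodes) is used only by "iilll"; the node for "i" still has the child "l", so pruning stops there.
Nodes removed: 4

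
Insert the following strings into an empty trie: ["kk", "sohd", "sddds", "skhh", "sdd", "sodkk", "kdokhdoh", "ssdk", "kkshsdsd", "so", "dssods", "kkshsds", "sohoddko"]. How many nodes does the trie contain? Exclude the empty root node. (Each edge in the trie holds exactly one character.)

43

Count nodes per top-level branch (shared prefixes stored once):
  'd'-branch (dssods): 6 nodes
  'k'-branch (kdokhdoh, kk, kkshsds, kkshsdsd): 15 nodes
  's'-branch (sdd, sddds, skhh, so, sodkk, sohd, sohoddko, ssdk): 22 nodes
Sum: 43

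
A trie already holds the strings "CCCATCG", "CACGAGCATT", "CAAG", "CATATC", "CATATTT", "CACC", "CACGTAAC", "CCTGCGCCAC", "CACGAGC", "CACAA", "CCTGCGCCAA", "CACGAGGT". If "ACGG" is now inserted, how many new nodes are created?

"ACGG" shares no prefix with any stored word, so all 4 characters open new nodes.
4 − 0 = 4 new nodes.

4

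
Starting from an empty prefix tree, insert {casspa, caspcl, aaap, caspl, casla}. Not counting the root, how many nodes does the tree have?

16

Count nodes per top-level branch (shared prefixes stored once):
  'a'-branch (aaap): 4 nodes
  'c'-branch (casla, caspcl, caspl, casspa): 12 nodes
Sum: 16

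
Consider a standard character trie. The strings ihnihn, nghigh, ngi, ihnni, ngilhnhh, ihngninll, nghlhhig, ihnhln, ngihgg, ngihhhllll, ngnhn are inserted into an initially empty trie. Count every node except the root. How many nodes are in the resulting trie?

For each word, the new-node count is its length minus the longest prefix already in the trie:
  "ihnihn" → 6 new (i, h, n, i, h, n)
  "nghigh" → 6 new (n, g, h, i, g, h)
  "ngi" → prefix "ng" already present; 1 new (i)
  "ihnni" → prefix "ihn" already present; 2 new (n, i)
  "ngilhnhh" → prefix "ngi" already present; 5 new (l, h, n, h, h)
  "ihngninll" → prefix "ihn" already present; 6 new (g, n, i, n, l, l)
  "nghlhhig" → prefix "ngh" already present; 5 new (l, h, h, i, g)
  "ihnhln" → prefix "ihn" already present; 3 new (h, l, n)
  "ngihgg" → prefix "ngi" already present; 3 new (h, g, g)
  "ngihhhllll" → prefix "ngih" already present; 6 new (h, h, l, l, l, l)
  "ngnhn" → prefix "ng" already present; 3 new (n, h, n)
Total nodes = 6 + 6 + 1 + 2 + 5 + 6 + 5 + 3 + 3 + 6 + 3 = 46

46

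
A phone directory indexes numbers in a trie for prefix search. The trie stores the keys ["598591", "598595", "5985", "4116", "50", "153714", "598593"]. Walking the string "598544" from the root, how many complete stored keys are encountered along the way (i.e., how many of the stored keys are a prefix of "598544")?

Check each prefix of "598544" against the stored set — each match is an end-marker on the path.
Prefixes of the query that are stored words: "5985"
Count: 1

1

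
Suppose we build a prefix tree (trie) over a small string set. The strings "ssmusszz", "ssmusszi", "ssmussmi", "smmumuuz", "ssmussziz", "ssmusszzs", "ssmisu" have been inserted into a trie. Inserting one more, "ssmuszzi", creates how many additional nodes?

The longest prefix of "ssmuszzi" already in the trie is "ssmus" (length 5).
Each of the 3 remaining characters creates one node.

3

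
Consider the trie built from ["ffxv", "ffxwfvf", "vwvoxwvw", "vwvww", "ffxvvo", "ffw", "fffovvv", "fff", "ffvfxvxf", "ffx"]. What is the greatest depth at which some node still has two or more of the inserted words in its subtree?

Look for the deepest trie node that still has at least two words in its subtree.
e.g. "ffxv" and "ffxvvo" share the prefix "ffxv" of length 4; no pair shares a longer one.
Longest shared-prefix length: 4

4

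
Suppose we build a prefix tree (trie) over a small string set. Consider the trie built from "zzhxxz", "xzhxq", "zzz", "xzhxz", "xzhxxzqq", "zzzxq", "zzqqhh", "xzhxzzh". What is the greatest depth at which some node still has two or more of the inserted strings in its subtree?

5

Equivalently: take the maximum, over all pairs, of their longest common prefix length.
"xzhxz" and "xzhxzzh" agree on "xzhxz" (5 characters) before diverging; nothing deeper is shared.
Longest shared-prefix length: 5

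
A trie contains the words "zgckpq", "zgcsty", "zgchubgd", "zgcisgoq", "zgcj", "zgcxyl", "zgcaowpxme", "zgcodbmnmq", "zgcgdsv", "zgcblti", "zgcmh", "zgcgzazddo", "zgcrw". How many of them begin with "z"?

13

Walk to "z"; the words in its subtree are exactly those with that prefix.
Words under "z": zgcaowpxme, zgcblti, zgcgdsv, zgcgzazddo, zgchubgd, zgcisgoq, zgcj, zgckpq, zgcmh, zgcodbmnmq, zgcrw, zgcsty, zgcxyl
Count: 13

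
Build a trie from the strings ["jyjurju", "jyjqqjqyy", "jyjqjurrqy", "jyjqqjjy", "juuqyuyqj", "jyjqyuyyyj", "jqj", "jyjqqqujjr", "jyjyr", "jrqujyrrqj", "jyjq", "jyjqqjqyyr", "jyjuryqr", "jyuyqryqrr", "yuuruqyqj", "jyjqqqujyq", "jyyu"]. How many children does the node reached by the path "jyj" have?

Follow the path "jyj" to its node, then look at its outgoing edges.
Characters that immediately follow "jyj" among the stored strings: {q, u, y}.
That node has 3 child edges.

3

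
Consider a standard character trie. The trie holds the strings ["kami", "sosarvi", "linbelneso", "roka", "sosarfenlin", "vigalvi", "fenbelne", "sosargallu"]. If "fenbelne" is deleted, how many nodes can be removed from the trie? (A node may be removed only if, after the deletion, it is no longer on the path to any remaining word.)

8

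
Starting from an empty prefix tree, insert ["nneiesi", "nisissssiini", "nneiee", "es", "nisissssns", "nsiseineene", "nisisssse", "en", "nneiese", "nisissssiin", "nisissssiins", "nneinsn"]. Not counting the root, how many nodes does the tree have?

Insert word by word; a character creates a node only if that edge doesn't already exist:
  "nneiesi" → 7 new (n, n, e, i, e, s, i)
  "nisissssiini" → prefix "n" already present; 11 new (i, s, i, s, s, s, s, i, i, n, i)
  "nneiee" → prefix "nneie" already present; 1 new (e)
  "es" → 2 new (e, s)
  "nisissssns" → prefix "nisissss" already present; 2 new (n, s)
  "nsiseineene" → prefix "n" already present; 10 new (s, i, s, e, i, n, e, e, n, e)
  "nisisssse" → prefix "nisissss" already present; 1 new (e)
  "en" → prefix "e" already present; 1 new (n)
  "nneiese" → prefix "nneies" already present; 1 new (e)
  "nisissssiin" → prefix "nisissssiin" already present; 0 new (none)
  "nisissssiins" → prefix "nisissssiin" already present; 1 new (s)
  "nneinsn" → prefix "nnei" already present; 3 new (n, s, n)
Total nodes = 7 + 11 + 1 + 2 + 2 + 10 + 1 + 1 + 1 + 0 + 1 + 3 = 40

40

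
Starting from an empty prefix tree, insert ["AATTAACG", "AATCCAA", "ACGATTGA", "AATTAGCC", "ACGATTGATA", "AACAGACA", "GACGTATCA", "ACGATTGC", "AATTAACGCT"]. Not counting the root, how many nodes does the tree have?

Trace insertions, counting only characters that open a new branch:
  "AATTAACG" → 8 new (A, A, T, T, A, A, C, G)
  "AATCCAA" → prefix "AAT" already present; 4 new (C, C, A, A)
  "ACGATTGA" → prefix "A" already present; 7 new (C, G, A, T, T, G, A)
  "AATTAGCC" → prefix "AATTA" already present; 3 new (G, C, C)
  "ACGATTGATA" → prefix "ACGATTGA" already present; 2 new (T, A)
  "AACAGACA" → prefix "AA" already present; 6 new (C, A, G, A, C, A)
  "GACGTATCA" → 9 new (G, A, C, G, T, A, T, C, A)
  "ACGATTGC" → prefix "ACGATTG" already present; 1 new (C)
  "AATTAACGCT" → prefix "AATTAACG" already present; 2 new (C, T)
Total nodes = 8 + 4 + 7 + 3 + 2 + 6 + 9 + 1 + 2 = 42

42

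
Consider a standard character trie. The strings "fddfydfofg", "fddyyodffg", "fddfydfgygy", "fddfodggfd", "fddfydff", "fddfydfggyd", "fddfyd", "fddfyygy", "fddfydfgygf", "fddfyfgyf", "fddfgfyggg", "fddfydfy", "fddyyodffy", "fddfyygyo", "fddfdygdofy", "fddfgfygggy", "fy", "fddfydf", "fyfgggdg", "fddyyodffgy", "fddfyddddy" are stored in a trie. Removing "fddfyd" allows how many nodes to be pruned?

0

A node on "fddfyd"'s path can go only if nothing else ends at it or branches off below it.
Every node on "fddfyd" is still needed (e.g. by "fddfydfofg"), so nothing is freed.
Nodes removed: 0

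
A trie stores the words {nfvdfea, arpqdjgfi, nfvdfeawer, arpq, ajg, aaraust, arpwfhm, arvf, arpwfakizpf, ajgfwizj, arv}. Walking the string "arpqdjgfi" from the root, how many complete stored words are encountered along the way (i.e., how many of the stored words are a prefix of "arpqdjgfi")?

Walk "arpqdjgfi" from the root; an end-of-word marker is hit whenever a stored word is a prefix of "arpqdjgfi".
Prefixes of the query that are stored words: "arpq", "arpqdjgfi"
Count: 2

2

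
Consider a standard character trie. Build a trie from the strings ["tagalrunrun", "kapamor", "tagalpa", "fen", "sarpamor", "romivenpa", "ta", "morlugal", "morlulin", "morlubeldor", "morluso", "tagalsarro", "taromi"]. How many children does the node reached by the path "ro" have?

Walk "ro" from the root, arriving at one node.
Distinct next characters after "ro": m.
That node has 1 child edge.

1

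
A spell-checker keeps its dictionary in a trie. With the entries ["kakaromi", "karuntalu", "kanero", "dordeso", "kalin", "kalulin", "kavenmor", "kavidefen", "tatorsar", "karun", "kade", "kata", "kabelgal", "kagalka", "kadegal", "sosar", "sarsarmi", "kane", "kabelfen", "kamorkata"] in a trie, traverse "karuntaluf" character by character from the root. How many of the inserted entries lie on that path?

Walk "karuntaluf" from the root; an end-of-word marker is hit whenever a stored word is a prefix of "karuntaluf".
Prefixes of the query that are stored words: "karun", "karuntalu"
Count: 2

2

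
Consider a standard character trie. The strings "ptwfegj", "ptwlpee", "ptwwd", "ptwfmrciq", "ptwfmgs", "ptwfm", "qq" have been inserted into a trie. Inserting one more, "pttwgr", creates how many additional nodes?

4

Walking "pttwgr" from the root, the first 2 characters ("pt") follow existing edges; "t" is the first miss.
Each of the 4 remaining characters creates one node.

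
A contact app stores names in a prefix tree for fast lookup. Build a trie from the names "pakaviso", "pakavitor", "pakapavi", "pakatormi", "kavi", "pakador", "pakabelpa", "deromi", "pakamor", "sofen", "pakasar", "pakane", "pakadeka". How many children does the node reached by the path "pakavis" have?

Follow the path "pakavis" to its node, then look at its outgoing edges.
Distinct next characters after "pakavis": o.
That node has 1 child edge.

1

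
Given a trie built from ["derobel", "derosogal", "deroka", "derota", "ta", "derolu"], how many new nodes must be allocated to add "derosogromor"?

5

"derosog" is already a path in the trie; the remaining "romor" must be added.
So 12 − 7 = 5 new nodes.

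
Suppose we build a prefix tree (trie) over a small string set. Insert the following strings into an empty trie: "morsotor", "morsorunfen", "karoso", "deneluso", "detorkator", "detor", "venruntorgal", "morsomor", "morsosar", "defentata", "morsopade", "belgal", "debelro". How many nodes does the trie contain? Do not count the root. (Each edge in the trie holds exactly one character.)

76

For each word, the new-node count is its length minus the longest prefix already in the trie:
  "morsotor" → 8 new (m, o, r, s, o, t, o, r)
  "morsorunfen" → prefix "morso" already present; 6 new (r, u, n, f, e, n)
  "karoso" → 6 new (k, a, r, o, s, o)
  "deneluso" → 8 new (d, e, n, e, l, u, s, o)
  "detorkator" → prefix "de" already present; 8 new (t, o, r, k, a, t, o, r)
  "detor" → prefix "detor" already present; 0 new (none)
  "venruntorgal" → 12 new (v, e, n, r, u, n, t, o, r, g, a, l)
  "morsomor" → prefix "morso" already present; 3 new (m, o, r)
  "morsosar" → prefix "morso" already present; 3 new (s, a, r)
  "defentata" → prefix "de" already present; 7 new (f, e, n, t, a, t, a)
  "morsopade" → prefix "morso" already present; 4 new (p, a, d, e)
  "belgal" → 6 new (b, e, l, g, a, l)
  "debelro" → prefix "de" already present; 5 new (b, e, l, r, o)
Total nodes = 8 + 6 + 6 + 8 + 8 + 0 + 12 + 3 + 3 + 7 + 4 + 6 + 5 = 76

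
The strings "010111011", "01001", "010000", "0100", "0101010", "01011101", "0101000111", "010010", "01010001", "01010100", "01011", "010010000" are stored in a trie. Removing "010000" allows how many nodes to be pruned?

Walk "010000" from the leaf back toward the root, removing each node that no remaining word uses.
The suffix "00" (2 nodes) is used only by "010000"; the node for "0100" still has the child "1", so pruning stops there.
Nodes removed: 2

2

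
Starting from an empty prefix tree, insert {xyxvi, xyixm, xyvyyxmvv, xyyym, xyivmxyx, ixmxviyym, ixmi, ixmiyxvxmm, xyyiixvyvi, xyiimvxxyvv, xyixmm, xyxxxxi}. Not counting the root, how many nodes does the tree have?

59

For each word, the new-node count is its length minus the longest prefix already in the trie:
  "xyxvi" → 5 new (x, y, x, v, i)
  "xyixm" → prefix "xy" already present; 3 new (i, x, m)
  "xyvyyxmvv" → prefix "xy" already present; 7 new (v, y, y, x, m, v, v)
  "xyyym" → prefix "xy" already present; 3 new (y, y, m)
  "xyivmxyx" → prefix "xyi" already present; 5 new (v, m, x, y, x)
  "ixmxviyym" → 9 new (i, x, m, x, v, i, y, y, m)
  "ixmi" → prefix "ixm" already present; 1 new (i)
  "ixmiyxvxmm" → prefix "ixmi" already present; 6 new (y, x, v, x, m, m)
  "xyyiixvyvi" → prefix "xyy" already present; 7 new (i, i, x, v, y, v, i)
  "xyiimvxxyvv" → prefix "xyi" already present; 8 new (i, m, v, x, x, y, v, v)
  "xyixmm" → prefix "xyixm" already present; 1 new (m)
  "xyxxxxi" → prefix "xyx" already present; 4 new (x, x, x, i)
Total nodes = 5 + 3 + 7 + 3 + 5 + 9 + 1 + 6 + 7 + 8 + 1 + 4 = 59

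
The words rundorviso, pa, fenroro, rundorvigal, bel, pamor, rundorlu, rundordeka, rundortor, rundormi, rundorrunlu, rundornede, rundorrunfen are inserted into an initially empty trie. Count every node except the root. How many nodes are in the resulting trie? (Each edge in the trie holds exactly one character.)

Trace insertions, counting only characters that open a new branch:
  "rundorviso" → 10 new (r, u, n, d, o, r, v, i, s, o)
  "pa" → 2 new (p, a)
  "fenroro" → 7 new (f, e, n, r, o, r, o)
  "rundorvigal" → prefix "rundorvi" already present; 3 new (g, a, l)
  "bel" → 3 new (b, e, l)
  "pamor" → prefix "pa" already present; 3 new (m, o, r)
  "rundorlu" → prefix "rundor" already present; 2 new (l, u)
  "rundordeka" → prefix "rundor" already present; 4 new (d, e, k, a)
  "rundortor" → prefix "rundor" already present; 3 new (t, o, r)
  "rundormi" → prefix "rundor" already present; 2 new (m, i)
  "rundorrunlu" → prefix "rundor" already present; 5 new (r, u, n, l, u)
  "rundornede" → prefix "rundor" already present; 4 new (n, e, d, e)
  "rundorrunfen" → prefix "rundorrun" already present; 3 new (f, e, n)
Total nodes = 10 + 2 + 7 + 3 + 3 + 3 + 2 + 4 + 3 + 2 + 5 + 4 + 3 = 51

51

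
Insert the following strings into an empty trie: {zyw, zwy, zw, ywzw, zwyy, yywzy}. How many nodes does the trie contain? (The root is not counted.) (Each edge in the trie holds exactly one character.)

14

Trace insertions, counting only characters that open a new branch:
  "zyw" → 3 new (z, y, w)
  "zwy" → prefix "z" already present; 2 new (w, y)
  "zw" → prefix "zw" already present; 0 new (none)
  "ywzw" → 4 new (y, w, z, w)
  "zwyy" → prefix "zwy" already present; 1 new (y)
  "yywzy" → prefix "y" already present; 4 new (y, w, z, y)
Total nodes = 3 + 2 + 0 + 4 + 1 + 4 = 14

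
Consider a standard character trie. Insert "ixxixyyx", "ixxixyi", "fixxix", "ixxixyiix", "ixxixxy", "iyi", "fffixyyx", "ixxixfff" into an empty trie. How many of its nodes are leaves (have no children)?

7

Leaves are exactly the stored words that no other stored word extends.
Those words: "fffixyyx", "fixxix", "ixxixfff", "ixxixxy", "ixxixyiix", "ixxixyyx", "iyi"
Leaf count: 7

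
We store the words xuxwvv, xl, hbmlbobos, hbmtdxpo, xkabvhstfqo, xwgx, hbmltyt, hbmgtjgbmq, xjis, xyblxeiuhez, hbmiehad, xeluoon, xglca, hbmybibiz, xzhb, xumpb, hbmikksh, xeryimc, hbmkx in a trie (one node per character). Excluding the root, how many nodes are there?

Trace insertions, counting only characters that open a new branch:
  "xuxwvv" → 6 new (x, u, x, w, v, v)
  "xl" → prefix "x" already present; 1 new (l)
  "hbmlbobos" → 9 new (h, b, m, l, b, o, b, o, s)
  "hbmtdxpo" → prefix "hbm" already present; 5 new (t, d, x, p, o)
  "xkabvhstfqo" → prefix "x" already present; 10 new (k, a, b, v, h, s, t, f, q, o)
  "xwgx" → prefix "x" already present; 3 new (w, g, x)
  "hbmltyt" → prefix "hbml" already present; 3 new (t, y, t)
  "hbmgtjgbmq" → prefix "hbm" already present; 7 new (g, t, j, g, b, m, q)
  "xjis" → prefix "x" already present; 3 new (j, i, s)
  "xyblxeiuhez" → prefix "x" already present; 10 new (y, b, l, x, e, i, u, h, e, z)
  "hbmiehad" → prefix "hbm" already present; 5 new (i, e, h, a, d)
  "xeluoon" → prefix "x" already present; 6 new (e, l, u, o, o, n)
  "xglca" → prefix "x" already present; 4 new (g, l, c, a)
  "hbmybibiz" → prefix "hbm" already present; 6 new (y, b, i, b, i, z)
  "xzhb" → prefix "x" already present; 3 new (z, h, b)
  "xumpb" → prefix "xu" already present; 3 new (m, p, b)
  "hbmikksh" → prefix "hbmi" already present; 4 new (k, k, s, h)
  "xeryimc" → prefix "xe" already present; 5 new (r, y, i, m, c)
  "hbmkx" → prefix "hbm" already present; 2 new (k, x)
Total nodes = 6 + 1 + 9 + 5 + 10 + 3 + 3 + 7 + 3 + 10 + 5 + 6 + 4 + 6 + 3 + 3 + 4 + 5 + 2 = 95

95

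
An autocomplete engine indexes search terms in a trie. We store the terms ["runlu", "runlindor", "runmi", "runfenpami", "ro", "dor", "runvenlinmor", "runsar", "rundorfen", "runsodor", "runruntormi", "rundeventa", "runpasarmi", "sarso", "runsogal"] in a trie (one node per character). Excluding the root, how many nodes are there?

For each word, the new-node count is its length minus the longest prefix already in the trie:
  "runlu" → 5 new (r, u, n, l, u)
  "runlindor" → prefix "runl" already present; 5 new (i, n, d, o, r)
  "runmi" → prefix "run" already present; 2 new (m, i)
  "runfenpami" → prefix "run" already present; 7 new (f, e, n, p, a, m, i)
  "ro" → prefix "r" already present; 1 new (o)
  "dor" → 3 new (d, o, r)
  "runvenlinmor" → prefix "run" already present; 9 new (v, e, n, l, i, n, m, o, r)
  "runsar" → prefix "run" already present; 3 new (s, a, r)
  "rundorfen" → prefix "run" already present; 6 new (d, o, r, f, e, n)
  "runsodor" → prefix "runs" already present; 4 new (o, d, o, r)
  "runruntormi" → prefix "run" already present; 8 new (r, u, n, t, o, r, m, i)
  "rundeventa" → prefix "rund" already present; 6 new (e, v, e, n, t, a)
  "runpasarmi" → prefix "run" already present; 7 new (p, a, s, a, r, m, i)
  "sarso" → 5 new (s, a, r, s, o)
  "runsogal" → prefix "runso" already present; 3 new (g, a, l)
Total nodes = 5 + 5 + 2 + 7 + 1 + 3 + 9 + 3 + 6 + 4 + 8 + 6 + 7 + 5 + 3 = 74

74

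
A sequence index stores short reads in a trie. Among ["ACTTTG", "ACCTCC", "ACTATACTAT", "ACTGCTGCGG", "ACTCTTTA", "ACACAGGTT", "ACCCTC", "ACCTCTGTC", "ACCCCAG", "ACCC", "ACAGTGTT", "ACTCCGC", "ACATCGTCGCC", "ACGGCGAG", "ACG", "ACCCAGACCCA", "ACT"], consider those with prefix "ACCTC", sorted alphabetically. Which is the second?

ACCTCTGTC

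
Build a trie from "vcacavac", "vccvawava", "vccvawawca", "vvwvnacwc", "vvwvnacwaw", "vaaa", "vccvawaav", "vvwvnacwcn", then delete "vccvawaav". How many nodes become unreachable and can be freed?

After clearing the end-marker at "vccvawaav", prune upward until reaching a node still needed by another word.
The suffix "av" (2 nodes) is used only by "vccvawaav"; the node for "vccvawa" still has the child "v", so pruning stops there.
Nodes removed: 2

2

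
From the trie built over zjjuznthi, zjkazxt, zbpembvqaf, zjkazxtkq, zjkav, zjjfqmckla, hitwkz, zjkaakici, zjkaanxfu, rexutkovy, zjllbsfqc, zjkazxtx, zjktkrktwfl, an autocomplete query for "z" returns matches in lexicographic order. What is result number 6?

Filter for "z…" and sort: "zbpembvqaf", "zjjfqmckla", "zjjuznthi", "zjkaakici", "zjkaanxfu", "zjkav", "zjkazxt", "zjkazxtkq", "zjkazxtx", "zjktkrktwfl", "zjllbsfqc"
Position 6: zjkav

zjkav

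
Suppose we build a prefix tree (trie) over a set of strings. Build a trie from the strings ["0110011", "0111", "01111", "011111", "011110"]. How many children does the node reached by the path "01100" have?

1

The children of the "01100" node are the distinct next characters among strings starting with "01100".
Distinct next characters after "01100": 1.
That node has 1 child edge.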